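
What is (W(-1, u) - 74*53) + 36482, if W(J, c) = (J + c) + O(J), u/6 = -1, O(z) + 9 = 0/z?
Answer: 32544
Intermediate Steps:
O(z) = -9 (O(z) = -9 + 0/z = -9 + 0 = -9)
u = -6 (u = 6*(-1) = -6)
W(J, c) = -9 + J + c (W(J, c) = (J + c) - 9 = -9 + J + c)
(W(-1, u) - 74*53) + 36482 = ((-9 - 1 - 6) - 74*53) + 36482 = (-16 - 3922) + 36482 = -3938 + 36482 = 32544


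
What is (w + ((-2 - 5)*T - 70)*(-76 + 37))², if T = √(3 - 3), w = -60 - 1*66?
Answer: 6780816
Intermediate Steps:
w = -126 (w = -60 - 66 = -126)
T = 0 (T = √0 = 0)
(w + ((-2 - 5)*T - 70)*(-76 + 37))² = (-126 + ((-2 - 5)*0 - 70)*(-76 + 37))² = (-126 + (-7*0 - 70)*(-39))² = (-126 + (0 - 70)*(-39))² = (-126 - 70*(-39))² = (-126 + 2730)² = 2604² = 6780816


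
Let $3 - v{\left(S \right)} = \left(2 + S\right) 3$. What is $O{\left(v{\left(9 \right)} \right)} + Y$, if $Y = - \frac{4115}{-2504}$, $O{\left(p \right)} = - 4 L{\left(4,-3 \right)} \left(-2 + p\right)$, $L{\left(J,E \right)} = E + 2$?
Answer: $- \frac{316397}{2504} \approx -126.36$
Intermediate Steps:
$v{\left(S \right)} = -3 - 3 S$ ($v{\left(S \right)} = 3 - \left(2 + S\right) 3 = 3 - \left(6 + 3 S\right) = -3 - 3 S$)
$L{\left(J,E \right)} = 2 + E$
$O{\left(p \right)} = -8 + 4 p$ ($O{\left(p \right)} = - 4 \left(2 - 3\right) \left(-2 + p\right) = \left(-4\right) \left(-1\right) \left(-2 + p\right) = 4 \left(-2 + p\right) = -8 + 4 p$)
$Y = \frac{4115}{2504}$ ($Y = \left(-4115\right) \left(- \frac{1}{2504}\right) = \frac{4115}{2504} \approx 1.6434$)
$O{\left(v{\left(9 \right)} \right)} + Y = \left(-8 + 4 \left(-3 - 27\right)\right) + \frac{4115}{2504} = \left(-8 + 4 \left(-30\right)\right) + \frac{4115}{2504} = \left(-8 - 120\right) + \frac{4115}{2504} = -128 + \frac{4115}{2504} = - \frac{316397}{2504}$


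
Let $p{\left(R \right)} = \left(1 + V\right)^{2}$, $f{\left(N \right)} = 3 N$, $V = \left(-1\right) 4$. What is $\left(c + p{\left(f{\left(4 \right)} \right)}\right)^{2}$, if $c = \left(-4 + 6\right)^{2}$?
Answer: $169$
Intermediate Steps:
$V = -4$
$p{\left(R \right)} = 9$ ($p{\left(R \right)} = \left(1 - 4\right)^{2} = \left(-3\right)^{2} = 9$)
$c = 4$ ($c = 2^{2} = 4$)
$\left(c + p{\left(f{\left(4 \right)} \right)}\right)^{2} = \left(4 + 9\right)^{2} = 13^{2} = 169$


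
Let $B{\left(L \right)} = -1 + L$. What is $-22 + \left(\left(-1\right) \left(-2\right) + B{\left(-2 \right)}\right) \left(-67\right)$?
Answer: $45$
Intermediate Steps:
$-22 + \left(\left(-1\right) \left(-2\right) + B{\left(-2 \right)}\right) \left(-67\right) = -22 + \left(\left(-1\right) \left(-2\right) - 3\right) \left(-67\right) = -22 + \left(2 - 3\right) \left(-67\right) = -22 - -67 = -22 + 67 = 45$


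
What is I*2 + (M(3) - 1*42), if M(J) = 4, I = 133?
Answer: 228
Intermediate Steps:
I*2 + (M(3) - 1*42) = 133*2 + (4 - 1*42) = 266 + (4 - 42) = 266 - 38 = 228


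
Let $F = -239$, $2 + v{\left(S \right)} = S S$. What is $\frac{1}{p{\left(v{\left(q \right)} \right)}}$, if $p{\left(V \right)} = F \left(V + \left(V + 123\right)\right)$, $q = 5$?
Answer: $- \frac{1}{40391} \approx -2.4758 \cdot 10^{-5}$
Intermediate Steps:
$v{\left(S \right)} = -2 + S^{2}$ ($v{\left(S \right)} = -2 + S S = -2 + S^{2}$)
$p{\left(V \right)} = -29397 - 478 V$ ($p{\left(V \right)} = - 239 \left(V + \left(V + 123\right)\right) = - 239 \left(V + \left(123 + V\right)\right) = - 239 \left(123 + 2 V\right) = -29397 - 478 V$)
$\frac{1}{p{\left(v{\left(q \right)} \right)}} = \frac{1}{-29397 - 478 \left(-2 + 5^{2}\right)} = \frac{1}{-29397 - 478 \left(-2 + 25\right)} = \frac{1}{-29397 - 10994} = \frac{1}{-40391} = - \frac{1}{40391}$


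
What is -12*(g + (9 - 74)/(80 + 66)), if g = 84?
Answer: -73194/73 ≈ -1002.7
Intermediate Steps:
-12*(g + (9 - 74)/(80 + 66)) = -12*(84 + (9 - 74)/(80 + 66)) = -12*(84 - 65/146) = -12*12199/146 = -73194/73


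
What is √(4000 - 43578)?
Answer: I*√39578 ≈ 198.94*I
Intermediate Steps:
√(4000 - 43578) = √(-39578) = I*√39578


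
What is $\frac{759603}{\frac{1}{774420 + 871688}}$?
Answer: $1250388575124$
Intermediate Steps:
$\frac{759603}{\frac{1}{774420 + 871688}} = \frac{759603}{\frac{1}{1646108}} = 759603 \frac{1}{\frac{1}{1646108}} = 759603 \cdot 1646108 = 1250388575124$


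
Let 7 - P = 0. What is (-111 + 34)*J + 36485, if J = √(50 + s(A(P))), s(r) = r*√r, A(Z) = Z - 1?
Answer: 36485 - 77*√(50 + 6*√6) ≈ 35866.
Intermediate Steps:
P = 7 (P = 7 - 1*0 = 7 + 0 = 7)
A(Z) = -1 + Z
s(r) = r^(3/2)
J = √(50 + 6*√6) (J = √(50 + (-1 + 7)^(3/2)) = √(50 + 6^(3/2)) = √(50 + 6*√6) ≈ 8.0434)
(-111 + 34)*J + 36485 = (-111 + 34)*√(50 + 6*√6) + 36485 = -77*√(50 + 6*√6) + 36485 = 36485 - 77*√(50 + 6*√6)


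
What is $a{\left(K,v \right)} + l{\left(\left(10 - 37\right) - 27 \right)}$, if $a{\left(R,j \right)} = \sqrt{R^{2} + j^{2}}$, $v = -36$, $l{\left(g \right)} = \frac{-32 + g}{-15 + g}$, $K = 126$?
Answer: $\frac{86}{69} + 18 \sqrt{53} \approx 132.29$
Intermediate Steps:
$l{\left(g \right)} = \frac{-32 + g}{-15 + g}$
$a{\left(K,v \right)} + l{\left(\left(10 - 37\right) - 27 \right)} = \sqrt{126^{2} + \left(-36\right)^{2}} + \frac{-32 + \left(\left(10 - 37\right) - 27\right)}{-15 + \left(\left(10 - 37\right) - 27\right)} = \sqrt{15876 + 1296} + \frac{-32 - 54}{-15 - 54} = \sqrt{17172} + \frac{-32 - 54}{-15 - 54} = 18 \sqrt{53} + \frac{1}{-69} \left(-86\right) = 18 \sqrt{53} - - \frac{86}{69} = 18 \sqrt{53} + \frac{86}{69} = \frac{86}{69} + 18 \sqrt{53}$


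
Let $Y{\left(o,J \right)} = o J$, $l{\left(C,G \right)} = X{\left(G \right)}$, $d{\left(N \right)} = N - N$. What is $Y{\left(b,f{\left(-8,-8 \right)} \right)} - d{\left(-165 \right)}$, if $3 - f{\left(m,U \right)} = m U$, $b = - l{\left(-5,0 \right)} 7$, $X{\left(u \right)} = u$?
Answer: $0$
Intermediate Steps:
$d{\left(N \right)} = 0$
$l{\left(C,G \right)} = G$
$b = 0$ ($b = \left(-1\right) 0 \cdot 7 = 0 \cdot 7 = 0$)
$f{\left(m,U \right)} = 3 - U m$ ($f{\left(m,U \right)} = 3 - m U = 3 - U m$)
$Y{\left(o,J \right)} = J o$
$Y{\left(b,f{\left(-8,-8 \right)} \right)} - d{\left(-165 \right)} = \left(3 - \left(-8\right) \left(-8\right)\right) 0 - 0 = \left(3 - 64\right) 0 + 0 = \left(-61\right) 0 + 0 = 0 + 0 = 0$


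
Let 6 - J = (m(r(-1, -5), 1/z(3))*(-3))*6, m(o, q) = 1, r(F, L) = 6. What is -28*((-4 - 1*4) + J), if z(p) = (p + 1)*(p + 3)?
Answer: -448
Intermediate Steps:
z(p) = (1 + p)*(3 + p)
J = 24 (J = 6 - 1*(-3)*6 = 6 - (-3)*6 = 6 - 1*(-18) = 6 + 18 = 24)
-28*((-4 - 1*4) + J) = -28*((-4 - 1*4) + 24) = -28*((-4 - 4) + 24) = -28*(-8 + 24) = -28*16 = -448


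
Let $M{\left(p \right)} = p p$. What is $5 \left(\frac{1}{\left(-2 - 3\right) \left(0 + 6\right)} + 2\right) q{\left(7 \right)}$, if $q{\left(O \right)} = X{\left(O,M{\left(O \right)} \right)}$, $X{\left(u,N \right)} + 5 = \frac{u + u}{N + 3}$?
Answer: $- \frac{2419}{52} \approx -46.519$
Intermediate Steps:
$M{\left(p \right)} = p^{2}$
$X{\left(u,N \right)} = -5 + \frac{2 u}{3 + N}$ ($X{\left(u,N \right)} = -5 + \frac{u + u}{N + 3} = -5 + \frac{2 u}{3 + N}$)
$q{\left(O \right)} = \frac{-15 - 5 O^{2} + 2 O}{3 + O^{2}}$
$5 \left(\frac{1}{\left(-2 - 3\right) \left(0 + 6\right)} + 2\right) q{\left(7 \right)} = 5 \left(\frac{1}{\left(-2 - 3\right) \left(0 + 6\right)} + 2\right) \frac{-15 - 5 \cdot 7^{2} + 2 \cdot 7}{3 + 7^{2}} = 5 \left(\frac{1}{\left(-5\right) 6} + 2\right) \frac{-15 - 245 + 14}{3 + 49} = 5 \left(\frac{1}{-30} + 2\right) \frac{-15 - 245 + 14}{52} = 5 \left(- \frac{1}{30} + 2\right) \frac{1}{52} \left(-246\right) = 5 \cdot \frac{59}{30} \left(- \frac{123}{26}\right) = \frac{59}{6} \left(- \frac{123}{26}\right) = - \frac{2419}{52}$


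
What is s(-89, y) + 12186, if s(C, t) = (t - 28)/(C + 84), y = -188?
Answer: 61146/5 ≈ 12229.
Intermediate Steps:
s(C, t) = (-28 + t)/(84 + C)
s(-89, y) + 12186 = (-28 - 188)/(84 - 89) + 12186 = -216/(-5) + 12186 = -1/5*(-216) + 12186 = 216/5 + 12186 = 61146/5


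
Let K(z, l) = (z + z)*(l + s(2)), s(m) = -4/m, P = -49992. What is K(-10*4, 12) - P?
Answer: 49192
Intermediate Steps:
K(z, l) = 2*z*(-2 + l) (K(z, l) = (z + z)*(l - 4/2) = (2*z)*(l - 4*½) = (2*z)*(l - 2) = (2*z)*(-2 + l) = 2*z*(-2 + l))
K(-10*4, 12) - P = 2*(-10*4)*(-2 + 12) - 1*(-49992) = 2*(-40)*10 + 49992 = -800 + 49992 = 49192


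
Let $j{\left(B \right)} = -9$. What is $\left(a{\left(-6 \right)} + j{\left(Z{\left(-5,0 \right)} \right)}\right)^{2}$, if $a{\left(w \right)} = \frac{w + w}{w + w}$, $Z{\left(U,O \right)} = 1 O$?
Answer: $64$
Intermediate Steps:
$Z{\left(U,O \right)} = O$
$a{\left(w \right)} = 1$ ($a{\left(w \right)} = \frac{2 w}{2 w} = 2 w \frac{1}{2 w} = 1$)
$\left(a{\left(-6 \right)} + j{\left(Z{\left(-5,0 \right)} \right)}\right)^{2} = \left(1 - 9\right)^{2} = \left(-8\right)^{2} = 64$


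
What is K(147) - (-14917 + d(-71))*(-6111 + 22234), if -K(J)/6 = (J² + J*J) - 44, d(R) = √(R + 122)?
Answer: 240247747 - 16123*√51 ≈ 2.4013e+8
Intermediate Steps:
d(R) = √(122 + R)
K(J) = 264 - 12*J² (K(J) = -6*((J² + J*J) - 44) = -6*((J² + J²) - 44) = -6*(2*J² - 44) = -6*(-44 + 2*J²) = 264 - 12*J²)
K(147) - (-14917 + d(-71))*(-6111 + 22234) = (264 - 12*147²) - (-14917 + √(122 - 71))*(-6111 + 22234) = (264 - 12*21609) - (-14917 + √51)*16123 = (264 - 259308) - (-240506791 + 16123*√51) = -259044 + (240506791 - 16123*√51) = 240247747 - 16123*√51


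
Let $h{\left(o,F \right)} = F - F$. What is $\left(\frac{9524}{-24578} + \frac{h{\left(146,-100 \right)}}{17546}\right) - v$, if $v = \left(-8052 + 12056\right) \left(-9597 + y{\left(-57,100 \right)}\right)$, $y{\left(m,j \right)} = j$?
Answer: $\frac{467301361770}{12289} \approx 3.8026 \cdot 10^{7}$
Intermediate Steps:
$h{\left(o,F \right)} = 0$
$v = -38025988$ ($v = \left(-8052 + 12056\right) \left(-9597 + 100\right) = 4004 \left(-9497\right) = -38025988$)
$\left(\frac{9524}{-24578} + \frac{h{\left(146,-100 \right)}}{17546}\right) - v = \left(\frac{9524}{-24578} + \frac{0}{17546}\right) - -38025988 = \left(9524 \left(- \frac{1}{24578}\right) + 0 \cdot \frac{1}{17546}\right) + 38025988 = \left(- \frac{4762}{12289} + 0\right) + 38025988 = - \frac{4762}{12289} + 38025988 = \frac{467301361770}{12289}$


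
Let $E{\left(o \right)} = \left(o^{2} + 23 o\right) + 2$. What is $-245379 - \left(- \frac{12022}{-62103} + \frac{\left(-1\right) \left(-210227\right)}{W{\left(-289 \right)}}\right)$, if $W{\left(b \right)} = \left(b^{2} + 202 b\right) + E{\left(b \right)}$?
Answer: $- \frac{1554658566642502}{6335685957} \approx -2.4538 \cdot 10^{5}$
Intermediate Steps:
$E{\left(o \right)} = 2 + o^{2} + 23 o$
$W{\left(b \right)} = 2 + 2 b^{2} + 225 b$ ($W{\left(b \right)} = \left(b^{2} + 202 b\right) + \left(2 + b^{2} + 23 b\right) = 2 + 2 b^{2} + 225 b$)
$-245379 - \left(- \frac{12022}{-62103} + \frac{\left(-1\right) \left(-210227\right)}{W{\left(-289 \right)}}\right) = -245379 - \left(- \frac{12022}{-62103} + \frac{\left(-1\right) \left(-210227\right)}{2 + 2 \left(-289\right)^{2} + 225 \left(-289\right)}\right) = -245379 - \left(\left(-12022\right) \left(- \frac{1}{62103}\right) + \frac{210227}{2 + 2 \cdot 83521 - 65025}\right) = -245379 - \left(\frac{12022}{62103} + \frac{210227}{2 + 167042 - 65025}\right) = -245379 - \left(\frac{12022}{62103} + \frac{210227}{102019}\right) = -245379 - \frac{14282199799}{6335685957} = - \frac{1554658566642502}{6335685957}$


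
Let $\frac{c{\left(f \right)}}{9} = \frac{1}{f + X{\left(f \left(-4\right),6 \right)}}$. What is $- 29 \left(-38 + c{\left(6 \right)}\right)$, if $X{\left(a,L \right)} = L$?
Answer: $\frac{4321}{4} \approx 1080.3$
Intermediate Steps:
$c{\left(f \right)} = \frac{9}{6 + f}$ ($c{\left(f \right)} = \frac{9}{f + 6} = \frac{9}{6 + f}$)
$- 29 \left(-38 + c{\left(6 \right)}\right) = - 29 \left(-38 + \frac{9}{6 + 6}\right) = - 29 \left(-38 + \frac{9}{12}\right) = - 29 \left(-38 + 9 \cdot \frac{1}{12}\right) = - 29 \left(-38 + \frac{3}{4}\right) = \left(-29\right) \left(- \frac{149}{4}\right) = \frac{4321}{4}$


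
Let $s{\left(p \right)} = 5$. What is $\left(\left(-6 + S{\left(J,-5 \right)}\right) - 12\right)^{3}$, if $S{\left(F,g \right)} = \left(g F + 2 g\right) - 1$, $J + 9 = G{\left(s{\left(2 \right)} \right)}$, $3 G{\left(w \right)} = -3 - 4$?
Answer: $\frac{571787}{27} \approx 21177.0$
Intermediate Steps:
$G{\left(w \right)} = - \frac{7}{3}$ ($G{\left(w \right)} = \frac{-3 - 4}{3} = \frac{1}{3} \left(-7\right) = - \frac{7}{3}$)
$J = - \frac{34}{3}$ ($J = -9 - \frac{7}{3} = - \frac{34}{3} \approx -11.333$)
$S{\left(F,g \right)} = -1 + 2 g + F g$ ($S{\left(F,g \right)} = \left(F g + 2 g\right) - 1 = \left(2 g + F g\right) - 1 = -1 + 2 g + F g$)
$\left(\left(-6 + S{\left(J,-5 \right)}\right) - 12\right)^{3} = \left(\left(-6 - - \frac{137}{3}\right) - 12\right)^{3} = \left(\left(-6 + \frac{137}{3}\right) - 12\right)^{3} = \left(\frac{119}{3} - 12\right)^{3} = \left(\frac{83}{3}\right)^{3} = \frac{571787}{27}$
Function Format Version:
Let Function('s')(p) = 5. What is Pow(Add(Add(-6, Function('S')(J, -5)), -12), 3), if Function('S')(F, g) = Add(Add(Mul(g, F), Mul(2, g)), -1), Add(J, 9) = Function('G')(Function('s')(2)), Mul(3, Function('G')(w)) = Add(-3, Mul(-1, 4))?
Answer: Rational(571787, 27) ≈ 21177.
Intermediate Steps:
Function('G')(w) = Rational(-7, 3) (Function('G')(w) = Mul(Rational(1, 3), Add(-3, Mul(-1, 4))) = Mul(Rational(1, 3), Add(-3, -4)) = Mul(Rational(1, 3), -7) = Rational(-7, 3))
J = Rational(-34, 3) (J = Add(-9, Rational(-7, 3)) = Rational(-34, 3) ≈ -11.333)
Function('S')(F, g) = Add(-1, Mul(2, g), Mul(F, g)) (Function('S')(F, g) = Add(Add(Mul(F, g), Mul(2, g)), -1) = Add(Add(Mul(2, g), Mul(F, g)), -1) = Add(-1, Mul(2, g), Mul(F, g)))
Pow(Add(Add(-6, Function('S')(J, -5)), -12), 3) = Pow(Add(Add(-6, Add(-1, Mul(2, -5), Mul(Rational(-34, 3), -5))), -12), 3) = Pow(Add(Add(-6, Add(-1, -10, Rational(170, 3))), -12), 3) = Pow(Add(Add(-6, Rational(137, 3)), -12), 3) = Pow(Add(Rational(119, 3), -12), 3) = Pow(Rational(83, 3), 3) = Rational(571787, 27)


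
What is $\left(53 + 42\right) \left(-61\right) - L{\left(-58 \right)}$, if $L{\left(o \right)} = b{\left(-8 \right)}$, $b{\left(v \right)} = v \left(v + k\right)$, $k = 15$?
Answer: $-5739$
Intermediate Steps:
$b{\left(v \right)} = v \left(15 + v\right)$ ($b{\left(v \right)} = v \left(v + 15\right) = v \left(15 + v\right)$)
$L{\left(o \right)} = -56$ ($L{\left(o \right)} = - 8 \left(15 - 8\right) = \left(-8\right) 7 = -56$)
$\left(53 + 42\right) \left(-61\right) - L{\left(-58 \right)} = \left(53 + 42\right) \left(-61\right) - -56 = 95 \left(-61\right) + 56 = -5795 + 56 = -5739$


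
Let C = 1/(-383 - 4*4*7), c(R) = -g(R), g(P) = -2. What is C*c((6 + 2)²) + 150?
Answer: 74248/495 ≈ 150.00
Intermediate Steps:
c(R) = 2 (c(R) = -1*(-2) = 2)
C = -1/495 (C = 1/(-383 - 16*7) = 1/(-383 - 112) = 1/(-495) = -1/495 ≈ -0.0020202)
C*c((6 + 2)²) + 150 = -1/495*2 + 150 = -2/495 + 150 = 74248/495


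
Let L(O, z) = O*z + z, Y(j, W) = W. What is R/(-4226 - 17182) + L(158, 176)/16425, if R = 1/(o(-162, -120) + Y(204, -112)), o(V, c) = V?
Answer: 6079568139/3568356800 ≈ 1.7037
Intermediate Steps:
R = -1/274 (R = 1/(-162 - 112) = 1/(-274) = -1/274 ≈ -0.0036496)
L(O, z) = z + O*z
R/(-4226 - 17182) + L(158, 176)/16425 = -1/(274*(-4226 - 17182)) + (176*(1 + 158))/16425 = -1/274/(-21408) + (176*159)*(1/16425) = -1/274*(-1/21408) + 27984*(1/16425) = 1/5865792 + 9328/5475 = 6079568139/3568356800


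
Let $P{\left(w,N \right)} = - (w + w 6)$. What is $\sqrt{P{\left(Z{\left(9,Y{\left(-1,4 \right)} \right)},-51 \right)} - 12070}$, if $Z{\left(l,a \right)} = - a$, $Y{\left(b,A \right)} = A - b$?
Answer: $i \sqrt{12035} \approx 109.7 i$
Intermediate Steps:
$P{\left(w,N \right)} = - 7 w$ ($P{\left(w,N \right)} = - (w + 6 w) = - 7 w$)
$\sqrt{P{\left(Z{\left(9,Y{\left(-1,4 \right)} \right)},-51 \right)} - 12070} = \sqrt{- 7 \left(- (4 - -1)\right) - 12070} = \sqrt{- 7 \left(- (4 + 1)\right) - 12070} = \sqrt{- 7 \left(\left(-1\right) 5\right) - 12070} = \sqrt{\left(-7\right) \left(-5\right) - 12070} = \sqrt{35 - 12070} = \sqrt{-12035} = i \sqrt{12035}$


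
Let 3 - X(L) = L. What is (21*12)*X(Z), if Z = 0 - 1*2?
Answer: 1260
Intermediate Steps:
Z = -2 (Z = 0 - 2 = -2)
X(L) = 3 - L
(21*12)*X(Z) = (21*12)*(3 - 1*(-2)) = 252*(3 + 2) = 252*5 = 1260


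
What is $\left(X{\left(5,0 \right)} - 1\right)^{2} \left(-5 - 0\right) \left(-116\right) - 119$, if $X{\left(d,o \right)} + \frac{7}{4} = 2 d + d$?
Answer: $\frac{347669}{4} \approx 86917.0$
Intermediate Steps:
$X{\left(d,o \right)} = - \frac{7}{4} + 3 d$ ($X{\left(d,o \right)} = - \frac{7}{4} + \left(2 d + d\right) = - \frac{7}{4} + 3 d$)
$\left(X{\left(5,0 \right)} - 1\right)^{2} \left(-5 - 0\right) \left(-116\right) - 119 = \left(\left(- \frac{7}{4} + 3 \cdot 5\right) - 1\right)^{2} \left(-5 - 0\right) \left(-116\right) - 119 = \left(\left(- \frac{7}{4} + 15\right) - 1\right)^{2} \left(-5 + 0\right) \left(-116\right) - 119 = \left(\frac{53}{4} - 1\right)^{2} \left(-5\right) \left(-116\right) - 119 = \left(\frac{49}{4}\right)^{2} \left(-5\right) \left(-116\right) - 119 = \frac{2401}{16} \left(-5\right) \left(-116\right) - 119 = \left(- \frac{12005}{16}\right) \left(-116\right) - 119 = \frac{348145}{4} - 119 = \frac{347669}{4}$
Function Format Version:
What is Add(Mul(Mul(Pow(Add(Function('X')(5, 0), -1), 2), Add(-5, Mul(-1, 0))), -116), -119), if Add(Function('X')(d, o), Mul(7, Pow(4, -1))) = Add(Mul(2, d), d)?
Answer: Rational(347669, 4) ≈ 86917.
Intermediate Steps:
Function('X')(d, o) = Add(Rational(-7, 4), Mul(3, d)) (Function('X')(d, o) = Add(Rational(-7, 4), Add(Mul(2, d), d)) = Add(Rational(-7, 4), Mul(3, d)))
Add(Mul(Mul(Pow(Add(Function('X')(5, 0), -1), 2), Add(-5, Mul(-1, 0))), -116), -119) = Add(Mul(Mul(Pow(Add(Add(Rational(-7, 4), Mul(3, 5)), -1), 2), Add(-5, Mul(-1, 0))), -116), -119) = Add(Mul(Mul(Pow(Add(Add(Rational(-7, 4), 15), -1), 2), Add(-5, 0)), -116), -119) = Add(Mul(Mul(Pow(Add(Rational(53, 4), -1), 2), -5), -116), -119) = Add(Mul(Mul(Pow(Rational(49, 4), 2), -5), -116), -119) = Add(Mul(Mul(Rational(2401, 16), -5), -116), -119) = Add(Mul(Rational(-12005, 16), -116), -119) = Add(Rational(348145, 4), -119) = Rational(347669, 4)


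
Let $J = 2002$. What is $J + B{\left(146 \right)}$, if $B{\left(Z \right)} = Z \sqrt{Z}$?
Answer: $2002 + 146 \sqrt{146} \approx 3766.1$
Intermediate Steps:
$B{\left(Z \right)} = Z^{\frac{3}{2}}$
$J + B{\left(146 \right)} = 2002 + 146^{\frac{3}{2}} = 2002 + 146 \sqrt{146}$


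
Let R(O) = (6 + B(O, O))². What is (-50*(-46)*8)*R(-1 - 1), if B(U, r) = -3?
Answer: 165600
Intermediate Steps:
R(O) = 9 (R(O) = (6 - 3)² = 3² = 9)
(-50*(-46)*8)*R(-1 - 1) = (-50*(-46)*8)*9 = (2300*8)*9 = 18400*9 = 165600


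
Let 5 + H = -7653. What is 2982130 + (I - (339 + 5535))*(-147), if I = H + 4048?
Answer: 4376278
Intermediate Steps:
H = -7658 (H = -5 - 7653 = -7658)
I = -3610 (I = -7658 + 4048 = -3610)
2982130 + (I - (339 + 5535))*(-147) = 2982130 + (-3610 - (339 + 5535))*(-147) = 2982130 + (-3610 - 1*5874)*(-147) = 2982130 + (-3610 - 5874)*(-147) = 2982130 - 9484*(-147) = 2982130 + 1394148 = 4376278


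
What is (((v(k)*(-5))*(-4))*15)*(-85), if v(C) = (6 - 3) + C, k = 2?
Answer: -127500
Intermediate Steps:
v(C) = 3 + C
(((v(k)*(-5))*(-4))*15)*(-85) = ((((3 + 2)*(-5))*(-4))*15)*(-85) = (((5*(-5))*(-4))*15)*(-85) = (-25*(-4)*15)*(-85) = (100*15)*(-85) = 1500*(-85) = -127500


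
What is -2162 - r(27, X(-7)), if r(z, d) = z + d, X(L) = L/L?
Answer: -2190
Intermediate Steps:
X(L) = 1
r(z, d) = d + z
-2162 - r(27, X(-7)) = -2162 - (1 + 27) = -2162 - 1*28 = -2162 - 28 = -2190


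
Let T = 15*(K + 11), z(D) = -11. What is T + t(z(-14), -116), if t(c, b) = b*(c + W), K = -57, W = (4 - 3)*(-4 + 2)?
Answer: 818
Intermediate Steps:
W = -2 (W = 1*(-2) = -2)
t(c, b) = b*(-2 + c) (t(c, b) = b*(c - 2) = b*(-2 + c))
T = -690 (T = 15*(-57 + 11) = 15*(-46) = -690)
T + t(z(-14), -116) = -690 - 116*(-2 - 11) = -690 - 116*(-13) = -690 + 1508 = 818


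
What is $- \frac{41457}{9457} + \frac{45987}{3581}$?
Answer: $\frac{286441542}{33865517} \approx 8.4582$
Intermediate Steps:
$- \frac{41457}{9457} + \frac{45987}{3581} = \frac{286441542}{33865517}$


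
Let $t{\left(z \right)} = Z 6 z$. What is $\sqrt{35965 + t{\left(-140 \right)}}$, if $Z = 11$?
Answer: $5 \sqrt{1069} \approx 163.48$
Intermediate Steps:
$t{\left(z \right)} = 66 z$ ($t{\left(z \right)} = 11 \cdot 6 z = 66 z$)
$\sqrt{35965 + t{\left(-140 \right)}} = \sqrt{35965 + 66 \left(-140\right)} = \sqrt{35965 - 9240} = \sqrt{26725} = 5 \sqrt{1069}$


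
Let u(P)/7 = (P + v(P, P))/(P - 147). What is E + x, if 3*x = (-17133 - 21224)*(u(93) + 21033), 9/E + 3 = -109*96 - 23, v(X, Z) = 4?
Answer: -114181409784812/424845 ≈ -2.6876e+8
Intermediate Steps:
E = -9/10490 (E = 9/(-3 + (-109*96 - 23)) = 9/(-3 + (-10464 - 23)) = 9/(-3 - 10487) = 9/(-10490) = 9*(-1/10490) = -9/10490 ≈ -0.00085796)
u(P) = 7*(4 + P)/(-147 + P) (u(P) = 7*((P + 4)/(P - 147)) = 7*((4 + P)/(-147 + P)) = 7*(4 + P)/(-147 + P))
x = -43539145771/162 (x = ((-17133 - 21224)*(7*(4 + 93)/(-147 + 93) + 21033))/3 = (-38357*(7*97/(-54) + 21033))/3 = (-38357*(7*(-1/54)*97 + 21033))/3 = (-38357*(-679/54 + 21033))/3 = (-38357*1135103/54)/3 = (1/3)*(-43539145771/54) = -43539145771/162 ≈ -2.6876e+8)
E + x = -9/10490 - 43539145771/162 = -114181409784812/424845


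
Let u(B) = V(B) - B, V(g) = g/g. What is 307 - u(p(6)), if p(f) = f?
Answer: 312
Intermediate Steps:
V(g) = 1
u(B) = 1 - B
307 - u(p(6)) = 307 - (1 - 1*6) = 307 - (1 - 6) = 307 - 1*(-5) = 307 + 5 = 312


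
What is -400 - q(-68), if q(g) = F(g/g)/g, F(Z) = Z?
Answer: -27199/68 ≈ -399.99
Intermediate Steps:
q(g) = 1/g (q(g) = (g/g)/g = 1/g)
-400 - q(-68) = -400 - 1/(-68) = -400 - 1*(-1/68) = -400 + 1/68 = -27199/68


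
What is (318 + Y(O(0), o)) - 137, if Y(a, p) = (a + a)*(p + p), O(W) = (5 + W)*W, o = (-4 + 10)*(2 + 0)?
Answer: 181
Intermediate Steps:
o = 12 (o = 6*2 = 12)
O(W) = W*(5 + W)
Y(a, p) = 4*a*p (Y(a, p) = (2*a)*(2*p) = 4*a*p)
(318 + Y(O(0), o)) - 137 = (318 + 4*(0*(5 + 0))*12) - 137 = (318 + 4*(0*5)*12) - 137 = (318 + 4*0*12) - 137 = (318 + 0) - 137 = 318 - 137 = 181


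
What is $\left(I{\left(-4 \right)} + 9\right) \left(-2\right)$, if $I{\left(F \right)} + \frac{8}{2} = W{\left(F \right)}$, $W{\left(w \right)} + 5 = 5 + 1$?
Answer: $-12$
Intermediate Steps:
$W{\left(w \right)} = 1$ ($W{\left(w \right)} = -5 + \left(5 + 1\right) = -5 + 6 = 1$)
$I{\left(F \right)} = -3$ ($I{\left(F \right)} = -4 + 1 = -3$)
$\left(I{\left(-4 \right)} + 9\right) \left(-2\right) = \left(-3 + 9\right) \left(-2\right) = 6 \left(-2\right) = -12$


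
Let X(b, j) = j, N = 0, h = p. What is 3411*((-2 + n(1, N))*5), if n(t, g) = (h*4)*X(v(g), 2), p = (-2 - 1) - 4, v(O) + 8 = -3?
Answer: -989190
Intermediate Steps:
v(O) = -11 (v(O) = -8 - 3 = -11)
p = -7 (p = -3 - 4 = -7)
h = -7
n(t, g) = -56 (n(t, g) = -7*4*2 = -28*2 = -56)
3411*((-2 + n(1, N))*5) = 3411*((-2 - 56)*5) = 3411*(-58*5) = 3411*(-290) = -989190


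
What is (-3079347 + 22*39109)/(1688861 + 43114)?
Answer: -2218949/1731975 ≈ -1.2812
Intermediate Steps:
(-3079347 + 22*39109)/(1688861 + 43114) = (-3079347 + 860398)/1731975 = -2218949*1/1731975 = -2218949/1731975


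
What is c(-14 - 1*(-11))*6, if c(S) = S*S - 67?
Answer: -348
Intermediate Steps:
c(S) = -67 + S² (c(S) = S² - 67 = -67 + S²)
c(-14 - 1*(-11))*6 = (-67 + (-14 - 1*(-11))²)*6 = (-67 + (-14 + 11)²)*6 = (-67 + (-3)²)*6 = (-67 + 9)*6 = -58*6 = -348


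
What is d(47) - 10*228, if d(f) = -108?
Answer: -2388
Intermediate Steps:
d(47) - 10*228 = -108 - 10*228 = -108 - 1*2280 = -108 - 2280 = -2388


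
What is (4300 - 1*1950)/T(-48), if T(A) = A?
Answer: -1175/24 ≈ -48.958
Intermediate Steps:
(4300 - 1*1950)/T(-48) = (4300 - 1*1950)/(-48) = (4300 - 1950)*(-1/48) = 2350*(-1/48) = -1175/24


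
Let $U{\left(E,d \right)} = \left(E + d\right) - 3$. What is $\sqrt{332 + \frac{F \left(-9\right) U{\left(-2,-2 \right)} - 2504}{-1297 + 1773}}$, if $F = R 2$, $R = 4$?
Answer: $\frac{4 \sqrt{290122}}{119} \approx 18.105$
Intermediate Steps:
$U{\left(E,d \right)} = -3 + E + d$
$F = 8$ ($F = 4 \cdot 2 = 8$)
$\sqrt{332 + \frac{F \left(-9\right) U{\left(-2,-2 \right)} - 2504}{-1297 + 1773}} = \sqrt{332 + \frac{8 \left(-9\right) \left(-3 - 2 - 2\right) - 2504}{-1297 + 1773}} = \sqrt{332 + \frac{\left(-72\right) \left(-7\right) - 2504}{476}} = \sqrt{332 + \left(504 - 2504\right) \frac{1}{476}} = \sqrt{332 - \frac{500}{119}} = \sqrt{\frac{39008}{119}} = \frac{4 \sqrt{290122}}{119}$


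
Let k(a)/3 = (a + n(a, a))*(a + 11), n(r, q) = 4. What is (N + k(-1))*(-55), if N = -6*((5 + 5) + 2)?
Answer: -990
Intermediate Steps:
k(a) = 3*(4 + a)*(11 + a) (k(a) = 3*((a + 4)*(a + 11)) = 3*((4 + a)*(11 + a)) = 3*(4 + a)*(11 + a))
N = -72 (N = -6*(10 + 2) = -6*12 = -72)
(N + k(-1))*(-55) = (-72 + (132 + 3*(-1)² + 45*(-1)))*(-55) = (-72 + (132 + 3*1 - 45))*(-55) = (-72 + (132 + 3 - 45))*(-55) = (-72 + 90)*(-55) = 18*(-55) = -990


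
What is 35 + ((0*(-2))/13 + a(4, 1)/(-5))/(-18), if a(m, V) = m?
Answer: 1577/45 ≈ 35.044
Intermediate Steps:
35 + ((0*(-2))/13 + a(4, 1)/(-5))/(-18) = 35 + ((0*(-2))/13 + 4/(-5))/(-18) = 35 + (0*(1/13) + 4*(-1/5))*(-1/18) = 35 + (0 - 4/5)*(-1/18) = 35 - 4/5*(-1/18) = 35 + 2/45 = 1577/45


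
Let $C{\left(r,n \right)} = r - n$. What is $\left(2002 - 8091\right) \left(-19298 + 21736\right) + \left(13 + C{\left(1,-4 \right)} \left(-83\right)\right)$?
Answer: $-14845384$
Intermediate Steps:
$\left(2002 - 8091\right) \left(-19298 + 21736\right) + \left(13 + C{\left(1,-4 \right)} \left(-83\right)\right) = \left(2002 - 8091\right) \left(-19298 + 21736\right) + \left(13 + \left(1 - -4\right) \left(-83\right)\right) = \left(-6089\right) 2438 + \left(13 + \left(1 + 4\right) \left(-83\right)\right) = -14844982 + \left(13 + 5 \left(-83\right)\right) = -14844982 + \left(13 - 415\right) = -14844982 - 402 = -14845384$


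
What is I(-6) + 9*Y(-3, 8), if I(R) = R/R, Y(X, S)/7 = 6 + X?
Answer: 190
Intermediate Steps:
Y(X, S) = 42 + 7*X (Y(X, S) = 7*(6 + X) = 42 + 7*X)
I(R) = 1
I(-6) + 9*Y(-3, 8) = 1 + 9*(42 + 7*(-3)) = 1 + 9*(42 - 21) = 1 + 9*21 = 1 + 189 = 190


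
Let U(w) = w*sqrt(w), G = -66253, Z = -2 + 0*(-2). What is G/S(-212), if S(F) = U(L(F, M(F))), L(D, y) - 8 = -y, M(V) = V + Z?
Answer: -66253*sqrt(222)/49284 ≈ -20.030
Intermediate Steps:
Z = -2 (Z = -2 + 0 = -2)
M(V) = -2 + V (M(V) = V - 2 = -2 + V)
L(D, y) = 8 - y
U(w) = w**(3/2)
S(F) = (10 - F)**(3/2) (S(F) = (8 - (-2 + F))**(3/2) = (8 + (2 - F))**(3/2) = (10 - F)**(3/2))
G/S(-212) = -66253/(10 - 1*(-212))**(3/2) = -66253/(10 + 212)**(3/2) = -66253*sqrt(222)/49284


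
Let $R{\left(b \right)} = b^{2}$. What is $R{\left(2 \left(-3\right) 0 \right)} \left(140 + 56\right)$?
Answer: $0$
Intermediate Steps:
$R{\left(2 \left(-3\right) 0 \right)} \left(140 + 56\right) = \left(2 \left(-3\right) 0\right)^{2} \left(140 + 56\right) = \left(\left(-6\right) 0\right)^{2} \cdot 196 = 0^{2} \cdot 196 = 0 \cdot 196 = 0$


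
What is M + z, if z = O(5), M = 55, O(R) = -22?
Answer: 33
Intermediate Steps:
z = -22
M + z = 55 - 22 = 33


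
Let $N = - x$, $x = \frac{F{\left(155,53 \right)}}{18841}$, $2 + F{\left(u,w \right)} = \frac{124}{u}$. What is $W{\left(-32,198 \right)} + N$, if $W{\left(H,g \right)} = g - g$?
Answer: $\frac{6}{94205} \approx 6.3691 \cdot 10^{-5}$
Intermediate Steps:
$W{\left(H,g \right)} = 0$
$F{\left(u,w \right)} = -2 + \frac{124}{u}$
$x = - \frac{6}{94205}$ ($x = \frac{-2 + \frac{124}{155}}{18841} = \left(-2 + 124 \cdot \frac{1}{155}\right) \frac{1}{18841} = \left(-2 + \frac{4}{5}\right) \frac{1}{18841} = \left(- \frac{6}{5}\right) \frac{1}{18841} = - \frac{6}{94205} \approx -6.3691 \cdot 10^{-5}$)
$N = \frac{6}{94205}$ ($N = \left(-1\right) \left(- \frac{6}{94205}\right) = \frac{6}{94205} \approx 6.3691 \cdot 10^{-5}$)
$W{\left(-32,198 \right)} + N = 0 + \frac{6}{94205} = \frac{6}{94205}$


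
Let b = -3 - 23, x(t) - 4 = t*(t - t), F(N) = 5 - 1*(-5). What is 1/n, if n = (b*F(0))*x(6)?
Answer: -1/1040 ≈ -0.00096154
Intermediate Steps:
F(N) = 10 (F(N) = 5 + 5 = 10)
x(t) = 4 (x(t) = 4 + t*(t - t) = 4 + t*0 = 4 + 0 = 4)
b = -26
n = -1040 (n = -26*10*4 = -260*4 = -1040)
1/n = 1/(-1040) = -1/1040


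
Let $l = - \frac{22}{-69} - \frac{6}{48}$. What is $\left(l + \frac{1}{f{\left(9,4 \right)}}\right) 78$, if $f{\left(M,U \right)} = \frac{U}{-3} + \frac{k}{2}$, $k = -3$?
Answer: $- \frac{19409}{1564} \approx -12.41$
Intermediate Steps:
$f{\left(M,U \right)} = - \frac{3}{2} - \frac{U}{3}$ ($f{\left(M,U \right)} = \frac{U}{-3} - \frac{3}{2} = U \left(- \frac{1}{3}\right) - \frac{3}{2} = - \frac{U}{3} - \frac{3}{2} = - \frac{3}{2} - \frac{U}{3}$)
$l = \frac{107}{552}$ ($l = \left(-22\right) \left(- \frac{1}{69}\right) - \frac{1}{8} = \frac{22}{69} - \frac{1}{8} = \frac{107}{552} \approx 0.19384$)
$\left(l + \frac{1}{f{\left(9,4 \right)}}\right) 78 = \left(\frac{107}{552} + \frac{1}{- \frac{3}{2} - \frac{4}{3}}\right) 78 = \left(\frac{107}{552} + \frac{1}{- \frac{17}{6}}\right) 78 = \left(\frac{107}{552} - \frac{6}{17}\right) 78 = \left(- \frac{1493}{9384}\right) 78 = - \frac{19409}{1564}$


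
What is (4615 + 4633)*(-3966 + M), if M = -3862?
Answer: -72393344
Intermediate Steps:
(4615 + 4633)*(-3966 + M) = (4615 + 4633)*(-3966 - 3862) = 9248*(-7828) = -72393344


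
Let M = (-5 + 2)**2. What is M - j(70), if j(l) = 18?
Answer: -9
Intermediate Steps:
M = 9 (M = (-3)**2 = 9)
M - j(70) = 9 - 1*18 = 9 - 18 = -9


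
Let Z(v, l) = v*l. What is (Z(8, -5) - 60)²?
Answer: 10000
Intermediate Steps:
Z(v, l) = l*v
(Z(8, -5) - 60)² = (-5*8 - 60)² = (-40 - 60)² = (-100)² = 10000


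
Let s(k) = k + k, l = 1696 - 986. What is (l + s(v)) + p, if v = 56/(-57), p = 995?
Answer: 97073/57 ≈ 1703.0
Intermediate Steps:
l = 710
v = -56/57 (v = 56*(-1/57) = -56/57 ≈ -0.98246)
s(k) = 2*k
(l + s(v)) + p = (710 + 2*(-56/57)) + 995 = (710 - 112/57) + 995 = 40358/57 + 995 = 97073/57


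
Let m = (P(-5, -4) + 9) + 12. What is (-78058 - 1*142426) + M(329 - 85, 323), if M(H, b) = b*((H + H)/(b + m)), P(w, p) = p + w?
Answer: -73704516/335 ≈ -2.2001e+5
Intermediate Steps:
m = 12 (m = ((-4 - 5) + 9) + 12 = (-9 + 9) + 12 = 0 + 12 = 12)
M(H, b) = 2*H*b/(12 + b) (M(H, b) = b*((H + H)/(b + 12)) = b*((2*H)/(12 + b)) = b*(2*H/(12 + b)) = 2*H*b/(12 + b))
(-78058 - 1*142426) + M(329 - 85, 323) = (-78058 - 1*142426) + 2*(329 - 85)*323/(12 + 323) = (-78058 - 142426) + 2*244*323/335 = -220484 + 2*244*323*(1/335) = -220484 + 157624/335 = -73704516/335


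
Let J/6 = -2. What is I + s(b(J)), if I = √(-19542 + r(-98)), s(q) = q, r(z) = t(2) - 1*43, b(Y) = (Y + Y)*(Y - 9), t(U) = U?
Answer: 504 + I*√19583 ≈ 504.0 + 139.94*I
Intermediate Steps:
J = -12 (J = 6*(-2) = -12)
b(Y) = 2*Y*(-9 + Y) (b(Y) = (2*Y)*(-9 + Y) = 2*Y*(-9 + Y))
r(z) = -41 (r(z) = 2 - 1*43 = 2 - 43 = -41)
I = I*√19583 (I = √(-19542 - 41) = √(-19583) = I*√19583 ≈ 139.94*I)
I + s(b(J)) = I*√19583 + 2*(-12)*(-9 - 12) = I*√19583 + 2*(-12)*(-21) = I*√19583 + 504 = 504 + I*√19583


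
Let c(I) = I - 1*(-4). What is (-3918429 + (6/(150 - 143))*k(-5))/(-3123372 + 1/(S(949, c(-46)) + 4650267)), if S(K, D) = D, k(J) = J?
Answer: 127551174982425/101670677910893 ≈ 1.2546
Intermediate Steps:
c(I) = 4 + I (c(I) = I + 4 = 4 + I)
(-3918429 + (6/(150 - 143))*k(-5))/(-3123372 + 1/(S(949, c(-46)) + 4650267)) = (-3918429 + (6/(150 - 143))*(-5))/(-3123372 + 1/((4 - 46) + 4650267)) = (-3918429 + (6/7)*(-5))/(-3123372 + 1/(-42 + 4650267)) = (-3918429 + ((⅐)*6)*(-5))/(-3123372 + 1/4650225) = (-3918429 + (6/7)*(-5))/(-3123372 + 1/4650225) = (-3918429 - 30/7)/(-14524382558699/4650225) = -27429033/7*(-4650225/14524382558699) = 127551174982425/101670677910893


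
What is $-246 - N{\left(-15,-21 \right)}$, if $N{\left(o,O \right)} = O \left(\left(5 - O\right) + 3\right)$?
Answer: $363$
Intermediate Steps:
$N{\left(o,O \right)} = O \left(8 - O\right)$
$-246 - N{\left(-15,-21 \right)} = -246 - - 21 \left(8 - -21\right) = -246 - - 21 \left(8 + 21\right) = -246 - \left(-21\right) 29 = -246 - -609 = -246 + 609 = 363$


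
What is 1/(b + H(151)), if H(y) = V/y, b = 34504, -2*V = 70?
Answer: 151/5210069 ≈ 2.8982e-5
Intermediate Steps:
V = -35 (V = -½*70 = -35)
H(y) = -35/y
1/(b + H(151)) = 1/(34504 - 35/151) = 1/(5210069/151) = 151/5210069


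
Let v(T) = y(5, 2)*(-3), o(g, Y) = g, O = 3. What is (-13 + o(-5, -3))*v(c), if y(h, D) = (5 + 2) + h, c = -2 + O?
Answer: 648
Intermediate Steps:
c = 1 (c = -2 + 3 = 1)
y(h, D) = 7 + h
v(T) = -36 (v(T) = (7 + 5)*(-3) = 12*(-3) = -36)
(-13 + o(-5, -3))*v(c) = (-13 - 5)*(-36) = -18*(-36) = 648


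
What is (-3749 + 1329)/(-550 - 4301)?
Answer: 220/441 ≈ 0.49887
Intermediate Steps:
(-3749 + 1329)/(-550 - 4301) = -2420/(-4851) = -2420*(-1/4851) = 220/441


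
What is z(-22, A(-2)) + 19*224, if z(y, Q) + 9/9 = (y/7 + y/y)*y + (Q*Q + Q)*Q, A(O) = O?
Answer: 30087/7 ≈ 4298.1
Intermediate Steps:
z(y, Q) = -1 + Q*(Q + Q²) + y*(1 + y/7) (z(y, Q) = -1 + ((y/7 + y/y)*y + (Q*Q + Q)*Q) = -1 + ((y*(⅐) + 1)*y + (Q² + Q)*Q) = -1 + ((y/7 + 1)*y + (Q + Q²)*Q) = -1 + ((1 + y/7)*y + Q*(Q + Q²)) = -1 + (y*(1 + y/7) + Q*(Q + Q²)) = -1 + (Q*(Q + Q²) + y*(1 + y/7)) = -1 + Q*(Q + Q²) + y*(1 + y/7))
z(-22, A(-2)) + 19*224 = (-1 - 22 + (-2)² + (-2)³ + (⅐)*(-22)²) + 19*224 = (-1 - 22 + 4 - 8 + (⅐)*484) + 4256 = (-1 - 22 + 4 - 8 + 484/7) + 4256 = 295/7 + 4256 = 30087/7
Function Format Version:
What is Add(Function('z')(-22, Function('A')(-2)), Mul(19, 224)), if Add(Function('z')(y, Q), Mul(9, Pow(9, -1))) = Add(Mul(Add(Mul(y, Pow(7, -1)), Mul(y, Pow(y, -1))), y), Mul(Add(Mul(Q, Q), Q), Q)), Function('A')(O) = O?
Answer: Rational(30087, 7) ≈ 4298.1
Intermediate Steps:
Function('z')(y, Q) = Add(-1, Mul(Q, Add(Q, Pow(Q, 2))), Mul(y, Add(1, Mul(Rational(1, 7), y)))) (Function('z')(y, Q) = Add(-1, Add(Mul(Add(Mul(y, Pow(7, -1)), Mul(y, Pow(y, -1))), y), Mul(Add(Mul(Q, Q), Q), Q))) = Add(-1, Add(Mul(Add(Mul(y, Rational(1, 7)), 1), y), Mul(Add(Pow(Q, 2), Q), Q))) = Add(-1, Add(Mul(Add(Mul(Rational(1, 7), y), 1), y), Mul(Add(Q, Pow(Q, 2)), Q))) = Add(-1, Add(Mul(Add(1, Mul(Rational(1, 7), y)), y), Mul(Q, Add(Q, Pow(Q, 2))))) = Add(-1, Add(Mul(y, Add(1, Mul(Rational(1, 7), y))), Mul(Q, Add(Q, Pow(Q, 2))))) = Add(-1, Add(Mul(Q, Add(Q, Pow(Q, 2))), Mul(y, Add(1, Mul(Rational(1, 7), y))))) = Add(-1, Mul(Q, Add(Q, Pow(Q, 2))), Mul(y, Add(1, Mul(Rational(1, 7), y)))))
Add(Function('z')(-22, Function('A')(-2)), Mul(19, 224)) = Add(Add(-1, -22, Pow(-2, 2), Pow(-2, 3), Mul(Rational(1, 7), Pow(-22, 2))), Mul(19, 224)) = Add(Add(-1, -22, 4, -8, Mul(Rational(1, 7), 484)), 4256) = Add(Add(-1, -22, 4, -8, Rational(484, 7)), 4256) = Add(Rational(295, 7), 4256) = Rational(30087, 7)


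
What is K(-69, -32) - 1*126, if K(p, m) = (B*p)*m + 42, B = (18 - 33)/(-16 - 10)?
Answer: 15468/13 ≈ 1189.8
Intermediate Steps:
B = 15/26 (B = -15/(-26) = -15*(-1/26) = 15/26 ≈ 0.57692)
K(p, m) = 42 + 15*m*p/26 (K(p, m) = (15*p/26)*m + 42 = 15*m*p/26 + 42 = 42 + 15*m*p/26)
K(-69, -32) - 1*126 = (42 + (15/26)*(-32)*(-69)) - 1*126 = (42 + 16560/13) - 126 = 17106/13 - 126 = 15468/13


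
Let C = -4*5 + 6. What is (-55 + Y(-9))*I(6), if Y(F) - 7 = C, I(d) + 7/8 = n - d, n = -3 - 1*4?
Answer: 3441/4 ≈ 860.25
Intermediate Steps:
n = -7 (n = -3 - 4 = -7)
I(d) = -63/8 - d (I(d) = -7/8 + (-7 - d) = -63/8 - d)
C = -14 (C = -20 + 6 = -14)
Y(F) = -7 (Y(F) = 7 - 14 = -7)
(-55 + Y(-9))*I(6) = (-55 - 7)*(-63/8 - 1*6) = -62*(-63/8 - 6) = -62*(-111/8) = 3441/4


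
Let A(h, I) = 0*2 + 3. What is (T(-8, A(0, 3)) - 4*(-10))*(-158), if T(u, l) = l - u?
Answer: -8058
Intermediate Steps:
A(h, I) = 3 (A(h, I) = 0 + 3 = 3)
(T(-8, A(0, 3)) - 4*(-10))*(-158) = ((3 - 1*(-8)) - 4*(-10))*(-158) = ((3 + 8) + 40)*(-158) = (11 + 40)*(-158) = 51*(-158) = -8058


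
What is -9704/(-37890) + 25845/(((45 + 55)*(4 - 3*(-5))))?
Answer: 19954093/1439820 ≈ 13.859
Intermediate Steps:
-9704/(-37890) + 25845/(((45 + 55)*(4 - 3*(-5)))) = -9704*(-1/37890) + 25845/((100*(4 + 15))) = 4852/18945 + 25845/((100*19)) = 4852/18945 + 25845/1900 = 4852/18945 + 25845*(1/1900) = 4852/18945 + 5169/380 = 19954093/1439820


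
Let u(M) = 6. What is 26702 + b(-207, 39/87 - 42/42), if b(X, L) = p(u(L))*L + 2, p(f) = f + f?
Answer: 774224/29 ≈ 26697.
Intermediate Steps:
p(f) = 2*f
b(X, L) = 2 + 12*L (b(X, L) = (2*6)*L + 2 = 12*L + 2 = 2 + 12*L)
26702 + b(-207, 39/87 - 42/42) = 26702 + (2 + 12*(39/87 - 42/42)) = 26702 + (2 + 12*(39*(1/87) - 42*1/42)) = 26702 + (2 + 12*(13/29 - 1)) = 26702 + (2 + 12*(-16/29)) = 26702 + (2 - 192/29) = 26702 - 134/29 = 774224/29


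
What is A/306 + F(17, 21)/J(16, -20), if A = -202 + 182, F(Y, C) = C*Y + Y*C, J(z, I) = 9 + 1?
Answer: 54571/765 ≈ 71.335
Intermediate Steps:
J(z, I) = 10
F(Y, C) = 2*C*Y (F(Y, C) = C*Y + C*Y = 2*C*Y)
A = -20
A/306 + F(17, 21)/J(16, -20) = -20/306 + (2*21*17)/10 = -20*1/306 + 714*(⅒) = -10/153 + 357/5 = 54571/765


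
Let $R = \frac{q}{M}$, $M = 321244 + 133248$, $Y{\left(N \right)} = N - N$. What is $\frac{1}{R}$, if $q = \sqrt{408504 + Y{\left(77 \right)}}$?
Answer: $\frac{113623 \sqrt{102126}}{51063} \approx 711.1$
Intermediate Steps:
$Y{\left(N \right)} = 0$
$M = 454492$
$q = 2 \sqrt{102126}$ ($q = \sqrt{408504 + 0} = \sqrt{408504} = 2 \sqrt{102126} \approx 639.14$)
$R = \frac{\sqrt{102126}}{227246}$ ($R = \frac{2 \sqrt{102126}}{454492} = 2 \sqrt{102126} \cdot \frac{1}{454492} = \frac{\sqrt{102126}}{227246} \approx 0.0014063$)
$\frac{1}{R} = \frac{1}{\frac{1}{227246} \sqrt{102126}} = \frac{113623 \sqrt{102126}}{51063}$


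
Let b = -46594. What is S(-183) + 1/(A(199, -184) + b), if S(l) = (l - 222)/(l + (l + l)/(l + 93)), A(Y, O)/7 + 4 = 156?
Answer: 138296033/61101260 ≈ 2.2634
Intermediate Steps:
A(Y, O) = 1064 (A(Y, O) = -28 + 7*156 = -28 + 1092 = 1064)
S(l) = (-222 + l)/(l + 2*l/(93 + l)) (S(l) = (-222 + l)/(l + (2*l)/(93 + l)) = (-222 + l)/(l + 2*l/(93 + l)))
S(-183) + 1/(A(199, -184) + b) = (-20646 + (-183)**2 - 129*(-183))/((-183)*(95 - 183)) + 1/(1064 - 46594) = -1/183*(-20646 + 33489 + 23607)/(-88) + 1/(-45530) = -1/183*(-1/88)*36450 - 1/45530 = 6075/2684 - 1/45530 = 138296033/61101260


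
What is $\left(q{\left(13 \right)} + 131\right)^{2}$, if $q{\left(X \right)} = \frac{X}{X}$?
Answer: $17424$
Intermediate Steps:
$q{\left(X \right)} = 1$
$\left(q{\left(13 \right)} + 131\right)^{2} = \left(1 + 131\right)^{2} = 132^{2} = 17424$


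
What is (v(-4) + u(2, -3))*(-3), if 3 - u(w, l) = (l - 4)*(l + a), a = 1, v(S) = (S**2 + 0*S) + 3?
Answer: -24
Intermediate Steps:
v(S) = 3 + S**2 (v(S) = (S**2 + 0) + 3 = S**2 + 3 = 3 + S**2)
u(w, l) = 3 - (1 + l)*(-4 + l) (u(w, l) = 3 - (l - 4)*(l + 1) = 3 - (-4 + l)*(1 + l) = 3 - (1 + l)*(-4 + l))
(v(-4) + u(2, -3))*(-3) = ((3 + (-4)**2) + (7 - 1*(-3)**2 + 3*(-3)))*(-3) = ((3 + 16) + (7 - 1*9 - 9))*(-3) = (19 + (7 - 9 - 9))*(-3) = (19 - 11)*(-3) = 8*(-3) = -24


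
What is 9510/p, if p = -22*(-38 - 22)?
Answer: 317/44 ≈ 7.2045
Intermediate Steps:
p = 1320 (p = -22*(-60) = 1320)
9510/p = 9510/1320 = 9510*(1/1320) = 317/44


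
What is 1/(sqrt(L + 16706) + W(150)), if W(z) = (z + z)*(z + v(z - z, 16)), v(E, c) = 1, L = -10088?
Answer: 7550/342013897 - sqrt(6618)/2052083382 ≈ 2.2035e-5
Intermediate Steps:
W(z) = 2*z*(1 + z) (W(z) = (z + z)*(z + 1) = (2*z)*(1 + z) = 2*z*(1 + z))
1/(sqrt(L + 16706) + W(150)) = 1/(sqrt(-10088 + 16706) + 2*150*(1 + 150)) = 1/(sqrt(6618) + 2*150*151) = 1/(sqrt(6618) + 45300) = 1/(45300 + sqrt(6618))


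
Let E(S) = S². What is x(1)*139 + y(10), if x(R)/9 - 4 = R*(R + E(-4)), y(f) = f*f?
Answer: 26371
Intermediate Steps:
y(f) = f²
x(R) = 36 + 9*R*(16 + R) (x(R) = 36 + 9*(R*(R + (-4)²)) = 36 + 9*(R*(R + 16)) = 36 + 9*(R*(16 + R)) = 36 + 9*R*(16 + R))
x(1)*139 + y(10) = (36 + 9*1² + 144*1)*139 + 10² = (36 + 9*1 + 144)*139 + 100 = (36 + 9 + 144)*139 + 100 = 189*139 + 100 = 26271 + 100 = 26371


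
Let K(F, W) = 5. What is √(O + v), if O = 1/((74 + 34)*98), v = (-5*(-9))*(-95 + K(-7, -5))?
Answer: I*√257191194/252 ≈ 63.64*I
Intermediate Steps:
v = -4050 (v = (-5*(-9))*(-95 + 5) = 45*(-90) = -4050)
O = 1/10584 (O = 1/(108*98) = 1/10584 ≈ 9.4482e-5)
√(O + v) = √(1/10584 - 4050) = √(-42865199/10584) = I*√257191194/252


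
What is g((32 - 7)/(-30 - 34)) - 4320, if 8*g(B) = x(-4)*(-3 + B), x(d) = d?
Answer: -552743/128 ≈ -4318.3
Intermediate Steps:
g(B) = 3/2 - B/2 (g(B) = (-4*(-3 + B))/8 = (12 - 4*B)/8 = 3/2 - B/2)
g((32 - 7)/(-30 - 34)) - 4320 = (3/2 - (32 - 7)/(2*(-30 - 34))) - 4320 = (3/2 - 25/(2*(-64))) - 4320 = (3/2 - 25*(-1)/(2*64)) - 4320 = (3/2 - ½*(-25/64)) - 4320 = (3/2 + 25/128) - 4320 = 217/128 - 4320 = -552743/128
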